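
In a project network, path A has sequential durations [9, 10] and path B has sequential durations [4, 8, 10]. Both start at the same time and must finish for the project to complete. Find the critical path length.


Path A total = 9 + 10 = 19
Path B total = 4 + 8 + 10 = 22
Critical path = longest path = max(19, 22) = 22

22


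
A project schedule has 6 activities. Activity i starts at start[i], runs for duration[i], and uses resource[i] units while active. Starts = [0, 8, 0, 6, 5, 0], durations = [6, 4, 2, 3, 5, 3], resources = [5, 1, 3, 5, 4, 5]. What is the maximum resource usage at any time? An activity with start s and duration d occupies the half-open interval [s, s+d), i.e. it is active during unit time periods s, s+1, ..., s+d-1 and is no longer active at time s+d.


Each activity i is active on [start_i, start_i + duration_i).
Compute total resource usage per time slot:
  t=0: active resources = [5, 3, 5], total = 13
  t=1: active resources = [5, 3, 5], total = 13
  t=2: active resources = [5, 5], total = 10
  t=3: active resources = [5], total = 5
  t=4: active resources = [5], total = 5
  t=5: active resources = [5, 4], total = 9
  t=6: active resources = [5, 4], total = 9
  t=7: active resources = [5, 4], total = 9
  t=8: active resources = [1, 5, 4], total = 10
  t=9: active resources = [1, 4], total = 5
  t=10: active resources = [1], total = 1
  t=11: active resources = [1], total = 1
Peak resource demand = 13

13


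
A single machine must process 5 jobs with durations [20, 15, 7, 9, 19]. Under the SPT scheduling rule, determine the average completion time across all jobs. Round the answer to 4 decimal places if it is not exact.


Sort jobs by processing time (SPT order): [7, 9, 15, 19, 20]
Compute completion times sequentially:
  Job 1: processing = 7, completes at 7
  Job 2: processing = 9, completes at 16
  Job 3: processing = 15, completes at 31
  Job 4: processing = 19, completes at 50
  Job 5: processing = 20, completes at 70
Sum of completion times = 174
Average completion time = 174/5 = 34.8

34.8


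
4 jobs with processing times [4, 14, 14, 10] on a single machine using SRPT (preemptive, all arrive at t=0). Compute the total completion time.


Since all jobs arrive at t=0, SRPT equals SPT ordering.
SPT order: [4, 10, 14, 14]
Completion times:
  Job 1: p=4, C=4
  Job 2: p=10, C=14
  Job 3: p=14, C=28
  Job 4: p=14, C=42
Total completion time = 4 + 14 + 28 + 42 = 88

88


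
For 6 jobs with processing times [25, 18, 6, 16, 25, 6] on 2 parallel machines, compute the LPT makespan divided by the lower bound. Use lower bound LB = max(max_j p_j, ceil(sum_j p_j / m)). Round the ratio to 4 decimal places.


LPT order: [25, 25, 18, 16, 6, 6]
Machine loads after assignment: [49, 47]
LPT makespan = 49
Lower bound = max(max_job, ceil(total/2)) = max(25, 48) = 48
Ratio = 49 / 48 = 1.0208

1.0208


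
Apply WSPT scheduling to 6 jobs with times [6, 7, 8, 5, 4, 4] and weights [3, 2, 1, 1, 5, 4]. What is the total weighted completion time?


Compute p/w ratios and sort ascending (WSPT): [(4, 5), (4, 4), (6, 3), (7, 2), (5, 1), (8, 1)]
Compute weighted completion times:
  Job (p=4,w=5): C=4, w*C=5*4=20
  Job (p=4,w=4): C=8, w*C=4*8=32
  Job (p=6,w=3): C=14, w*C=3*14=42
  Job (p=7,w=2): C=21, w*C=2*21=42
  Job (p=5,w=1): C=26, w*C=1*26=26
  Job (p=8,w=1): C=34, w*C=1*34=34
Total weighted completion time = 196

196


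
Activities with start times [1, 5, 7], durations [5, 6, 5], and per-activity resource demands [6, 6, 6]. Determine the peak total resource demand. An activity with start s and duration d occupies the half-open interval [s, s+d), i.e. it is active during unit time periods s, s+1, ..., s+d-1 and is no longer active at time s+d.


Each activity i is active on [start_i, start_i + duration_i).
Compute total resource usage per time slot:
  t=0: active resources = [], total = 0
  t=1: active resources = [6], total = 6
  t=2: active resources = [6], total = 6
  t=3: active resources = [6], total = 6
  t=4: active resources = [6], total = 6
  t=5: active resources = [6, 6], total = 12
  t=6: active resources = [6], total = 6
  t=7: active resources = [6, 6], total = 12
  t=8: active resources = [6, 6], total = 12
  t=9: active resources = [6, 6], total = 12
  t=10: active resources = [6, 6], total = 12
  t=11: active resources = [6], total = 6
Peak resource demand = 12

12


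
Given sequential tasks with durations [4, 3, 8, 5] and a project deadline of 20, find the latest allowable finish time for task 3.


LF(activity 3) = deadline - sum of successor durations
Successors: activities 4 through 4 with durations [5]
Sum of successor durations = 5
LF = 20 - 5 = 15

15


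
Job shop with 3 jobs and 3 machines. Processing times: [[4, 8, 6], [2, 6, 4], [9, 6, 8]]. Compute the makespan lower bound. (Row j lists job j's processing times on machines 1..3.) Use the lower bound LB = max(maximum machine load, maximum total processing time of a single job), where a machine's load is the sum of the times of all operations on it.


Machine loads:
  Machine 1: 4 + 2 + 9 = 15
  Machine 2: 8 + 6 + 6 = 20
  Machine 3: 6 + 4 + 8 = 18
Max machine load = 20
Job totals:
  Job 1: 18
  Job 2: 12
  Job 3: 23
Max job total = 23
Lower bound = max(20, 23) = 23

23


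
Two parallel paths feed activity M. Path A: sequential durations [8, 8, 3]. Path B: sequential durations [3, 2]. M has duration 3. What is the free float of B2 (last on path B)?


ES(B2) = sum of predecessors on chain B = 3
EF(B2) = ES + duration = 3 + 2 = 5
Successor of B2 is M. ES(M) = max(sum(A), sum(B)) = max(19, 5) = 19
Free float = ES(successor) - EF(current) = 19 - 5 = 14

14


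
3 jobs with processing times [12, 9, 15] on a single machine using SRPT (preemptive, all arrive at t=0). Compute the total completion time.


Since all jobs arrive at t=0, SRPT equals SPT ordering.
SPT order: [9, 12, 15]
Completion times:
  Job 1: p=9, C=9
  Job 2: p=12, C=21
  Job 3: p=15, C=36
Total completion time = 9 + 21 + 36 = 66

66


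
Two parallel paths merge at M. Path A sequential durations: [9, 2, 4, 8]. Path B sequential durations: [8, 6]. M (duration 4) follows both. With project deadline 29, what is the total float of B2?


Forward pass: ES(B2) = sum of predecessors on chain B = 8
EF = ES + duration = 8 + 6 = 14
Backward pass: LF(M) = deadline = 29; LS(M) = 29 - 4 = 25
LF(B2) = LS(M) - sum(successors on chain B) = 25 - 0 = 25
LS = LF - duration = 25 - 6 = 19
Total float = LS - ES = 19 - 8 = 11

11


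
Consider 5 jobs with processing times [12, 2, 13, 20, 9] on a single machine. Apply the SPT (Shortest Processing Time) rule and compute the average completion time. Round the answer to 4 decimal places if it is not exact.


Sort jobs by processing time (SPT order): [2, 9, 12, 13, 20]
Compute completion times sequentially:
  Job 1: processing = 2, completes at 2
  Job 2: processing = 9, completes at 11
  Job 3: processing = 12, completes at 23
  Job 4: processing = 13, completes at 36
  Job 5: processing = 20, completes at 56
Sum of completion times = 128
Average completion time = 128/5 = 25.6

25.6


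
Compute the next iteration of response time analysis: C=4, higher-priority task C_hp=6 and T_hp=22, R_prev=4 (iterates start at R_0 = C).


R_next = C + ceil(R_prev / T_hp) * C_hp
ceil(4 / 22) = ceil(0.1818) = 1
Interference = 1 * 6 = 6
R_next = 4 + 6 = 10

10


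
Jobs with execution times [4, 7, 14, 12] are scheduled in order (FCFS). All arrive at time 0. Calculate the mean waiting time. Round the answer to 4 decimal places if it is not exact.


FCFS order (as given): [4, 7, 14, 12]
Waiting times:
  Job 1: wait = 0
  Job 2: wait = 4
  Job 3: wait = 11
  Job 4: wait = 25
Sum of waiting times = 40
Average waiting time = 40/4 = 10.0

10.0


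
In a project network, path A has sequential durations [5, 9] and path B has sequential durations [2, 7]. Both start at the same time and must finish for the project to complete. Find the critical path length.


Path A total = 5 + 9 = 14
Path B total = 2 + 7 = 9
Critical path = longest path = max(14, 9) = 14

14


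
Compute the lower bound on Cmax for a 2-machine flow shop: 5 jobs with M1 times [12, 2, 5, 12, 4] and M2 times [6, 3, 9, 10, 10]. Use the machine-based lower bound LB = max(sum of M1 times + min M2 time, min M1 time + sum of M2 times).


LB1 = sum(M1 times) + min(M2 times) = 35 + 3 = 38
LB2 = min(M1 times) + sum(M2 times) = 2 + 38 = 40
Lower bound = max(LB1, LB2) = max(38, 40) = 40

40


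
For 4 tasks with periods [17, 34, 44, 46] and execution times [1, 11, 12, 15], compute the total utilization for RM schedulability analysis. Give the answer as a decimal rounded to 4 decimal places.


Compute individual utilizations (exact fractions):
  Task 1: C/T = 1/17 (approx. 0.0588)
  Task 2: C/T = 11/34 (approx. 0.3235)
  Task 3: C/T = 12/44 = 3/11 (approx. 0.2727)
  Task 4: C/T = 15/46 (approx. 0.3261)
Total utilization U = 1/17 + 11/34 + 3/11 + 15/46 = 4220/4301
Rounded to 4 decimal places: U = 0.9812
RM (Liu & Layland) bound for 4 tasks = 0.756828; compare with U = 4220/4301 (approx. 0.981167)
bound < U <= 1, so the RM sufficient condition is not met (inconclusive; an exact test such as response-time analysis is needed).

0.9812


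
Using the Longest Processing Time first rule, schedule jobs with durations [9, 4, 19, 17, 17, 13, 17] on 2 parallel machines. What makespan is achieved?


Sort jobs in decreasing order (LPT): [19, 17, 17, 17, 13, 9, 4]
Assign each job to the least loaded machine:
  Machine 1: jobs [19, 17, 9, 4], load = 49
  Machine 2: jobs [17, 17, 13], load = 47
Makespan = max load = 49

49


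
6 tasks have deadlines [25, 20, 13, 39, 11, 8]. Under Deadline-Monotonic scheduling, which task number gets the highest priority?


Sort tasks by relative deadline (ascending):
  Task 6: deadline = 8
  Task 5: deadline = 11
  Task 3: deadline = 13
  Task 2: deadline = 20
  Task 1: deadline = 25
  Task 4: deadline = 39
Priority order (highest first): [6, 5, 3, 2, 1, 4]
Highest priority task = 6

6


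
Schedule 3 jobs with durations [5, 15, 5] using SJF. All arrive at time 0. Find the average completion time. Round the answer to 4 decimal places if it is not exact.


SJF order (ascending): [5, 5, 15]
Completion times:
  Job 1: burst=5, C=5
  Job 2: burst=5, C=10
  Job 3: burst=15, C=25
Average completion = 40/3 = 13.3333

13.3333


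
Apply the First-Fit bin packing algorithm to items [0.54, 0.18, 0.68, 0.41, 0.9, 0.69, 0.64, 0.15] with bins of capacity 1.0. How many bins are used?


Place items sequentially using First-Fit:
  Item 0.54 -> new Bin 1
  Item 0.18 -> Bin 1 (now 0.72)
  Item 0.68 -> new Bin 2
  Item 0.41 -> new Bin 3
  Item 0.9 -> new Bin 4
  Item 0.69 -> new Bin 5
  Item 0.64 -> new Bin 6
  Item 0.15 -> Bin 1 (now 0.87)
Total bins used = 6

6


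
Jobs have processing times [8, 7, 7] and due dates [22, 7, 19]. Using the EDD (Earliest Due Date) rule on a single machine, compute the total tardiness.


Sort by due date (EDD order): [(7, 7), (7, 19), (8, 22)]
Compute completion times and tardiness:
  Job 1: p=7, d=7, C=7, tardiness=max(0,7-7)=0
  Job 2: p=7, d=19, C=14, tardiness=max(0,14-19)=0
  Job 3: p=8, d=22, C=22, tardiness=max(0,22-22)=0
Total tardiness = 0

0


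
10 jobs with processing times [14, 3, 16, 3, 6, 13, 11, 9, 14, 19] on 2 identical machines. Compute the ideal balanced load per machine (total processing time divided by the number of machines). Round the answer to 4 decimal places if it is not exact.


Total processing time = 14 + 3 + 16 + 3 + 6 + 13 + 11 + 9 + 14 + 19 = 108
Number of machines = 2
Ideal balanced load = 108 / 2 = 54.0

54.0


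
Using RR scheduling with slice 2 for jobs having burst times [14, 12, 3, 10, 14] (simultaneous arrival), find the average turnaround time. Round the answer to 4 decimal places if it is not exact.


Time quantum = 2
Execution trace:
  J1 runs 2 units, time = 2
  J2 runs 2 units, time = 4
  J3 runs 2 units, time = 6
  J4 runs 2 units, time = 8
  J5 runs 2 units, time = 10
  J1 runs 2 units, time = 12
  J2 runs 2 units, time = 14
  J3 runs 1 units, time = 15
  J4 runs 2 units, time = 17
  J5 runs 2 units, time = 19
  J1 runs 2 units, time = 21
  J2 runs 2 units, time = 23
  J4 runs 2 units, time = 25
  J5 runs 2 units, time = 27
  J1 runs 2 units, time = 29
  J2 runs 2 units, time = 31
  J4 runs 2 units, time = 33
  J5 runs 2 units, time = 35
  J1 runs 2 units, time = 37
  J2 runs 2 units, time = 39
  J4 runs 2 units, time = 41
  J5 runs 2 units, time = 43
  J1 runs 2 units, time = 45
  J2 runs 2 units, time = 47
  J5 runs 2 units, time = 49
  J1 runs 2 units, time = 51
  J5 runs 2 units, time = 53
Finish times: [51, 47, 15, 41, 53]
Average turnaround = 207/5 = 41.4

41.4


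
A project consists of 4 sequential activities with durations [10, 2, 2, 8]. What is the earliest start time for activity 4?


Activity 4 starts after activities 1 through 3 complete.
Predecessor durations: [10, 2, 2]
ES = 10 + 2 + 2 = 14

14


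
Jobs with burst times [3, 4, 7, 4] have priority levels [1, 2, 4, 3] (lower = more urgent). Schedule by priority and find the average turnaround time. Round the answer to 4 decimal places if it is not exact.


Sort by priority (ascending = highest first):
Order: [(1, 3), (2, 4), (3, 4), (4, 7)]
Completion times:
  Priority 1, burst=3, C=3
  Priority 2, burst=4, C=7
  Priority 3, burst=4, C=11
  Priority 4, burst=7, C=18
Average turnaround = 39/4 = 9.75

9.75


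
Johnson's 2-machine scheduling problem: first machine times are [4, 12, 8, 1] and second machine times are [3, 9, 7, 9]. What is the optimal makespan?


Apply Johnson's rule:
  Group 1 (a <= b): [(4, 1, 9)]
  Group 2 (a > b): [(2, 12, 9), (3, 8, 7), (1, 4, 3)]
Optimal job order: [4, 2, 3, 1]
Schedule:
  Job 4: M1 done at 1, M2 done at 10
  Job 2: M1 done at 13, M2 done at 22
  Job 3: M1 done at 21, M2 done at 29
  Job 1: M1 done at 25, M2 done at 32
Makespan = 32

32


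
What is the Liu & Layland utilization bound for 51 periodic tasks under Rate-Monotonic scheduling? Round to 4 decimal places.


Compute 2^(1/51) = 1.0136839003
Subtract 1: 1.0136839003 - 1 = 0.0136839003
Multiply by n: 51 * 0.0136839003 = 0.6978789153
Round to 4 dp: 0.6979

0.6979


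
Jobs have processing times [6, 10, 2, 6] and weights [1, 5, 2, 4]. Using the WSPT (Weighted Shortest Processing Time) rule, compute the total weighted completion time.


Compute p/w ratios and sort ascending (WSPT): [(2, 2), (6, 4), (10, 5), (6, 1)]
Compute weighted completion times:
  Job (p=2,w=2): C=2, w*C=2*2=4
  Job (p=6,w=4): C=8, w*C=4*8=32
  Job (p=10,w=5): C=18, w*C=5*18=90
  Job (p=6,w=1): C=24, w*C=1*24=24
Total weighted completion time = 150

150


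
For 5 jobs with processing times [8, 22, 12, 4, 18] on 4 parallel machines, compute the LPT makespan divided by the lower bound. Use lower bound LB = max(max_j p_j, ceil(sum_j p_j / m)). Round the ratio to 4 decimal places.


LPT order: [22, 18, 12, 8, 4]
Machine loads after assignment: [22, 18, 12, 12]
LPT makespan = 22
Lower bound = max(max_job, ceil(total/4)) = max(22, 16) = 22
Ratio = 22 / 22 = 1.0

1.0


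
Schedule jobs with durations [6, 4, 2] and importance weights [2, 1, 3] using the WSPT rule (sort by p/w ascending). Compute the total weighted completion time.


Compute p/w ratios and sort ascending (WSPT): [(2, 3), (6, 2), (4, 1)]
Compute weighted completion times:
  Job (p=2,w=3): C=2, w*C=3*2=6
  Job (p=6,w=2): C=8, w*C=2*8=16
  Job (p=4,w=1): C=12, w*C=1*12=12
Total weighted completion time = 34

34


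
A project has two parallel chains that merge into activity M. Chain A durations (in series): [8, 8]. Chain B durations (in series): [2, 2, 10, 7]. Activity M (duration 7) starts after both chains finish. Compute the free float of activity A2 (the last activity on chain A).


ES(A2) = sum of predecessors on chain A = 8
EF(A2) = ES + duration = 8 + 8 = 16
Successor of A2 is M. ES(M) = max(sum(A), sum(B)) = max(16, 21) = 21
Free float = ES(successor) - EF(current) = 21 - 16 = 5

5


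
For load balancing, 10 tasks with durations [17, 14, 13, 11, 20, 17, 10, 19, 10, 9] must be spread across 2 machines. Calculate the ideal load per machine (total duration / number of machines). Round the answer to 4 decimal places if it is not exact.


Total processing time = 17 + 14 + 13 + 11 + 20 + 17 + 10 + 19 + 10 + 9 = 140
Number of machines = 2
Ideal balanced load = 140 / 2 = 70.0

70.0


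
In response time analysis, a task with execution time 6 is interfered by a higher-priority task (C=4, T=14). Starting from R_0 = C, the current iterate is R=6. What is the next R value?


R_next = C + ceil(R_prev / T_hp) * C_hp
ceil(6 / 14) = ceil(0.4286) = 1
Interference = 1 * 4 = 4
R_next = 6 + 4 = 10

10


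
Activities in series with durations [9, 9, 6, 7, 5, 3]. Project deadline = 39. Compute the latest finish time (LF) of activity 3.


LF(activity 3) = deadline - sum of successor durations
Successors: activities 4 through 6 with durations [7, 5, 3]
Sum of successor durations = 15
LF = 39 - 15 = 24

24


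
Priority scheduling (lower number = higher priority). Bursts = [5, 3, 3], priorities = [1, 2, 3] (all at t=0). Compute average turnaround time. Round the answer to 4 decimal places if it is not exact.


Sort by priority (ascending = highest first):
Order: [(1, 5), (2, 3), (3, 3)]
Completion times:
  Priority 1, burst=5, C=5
  Priority 2, burst=3, C=8
  Priority 3, burst=3, C=11
Average turnaround = 24/3 = 8.0

8.0


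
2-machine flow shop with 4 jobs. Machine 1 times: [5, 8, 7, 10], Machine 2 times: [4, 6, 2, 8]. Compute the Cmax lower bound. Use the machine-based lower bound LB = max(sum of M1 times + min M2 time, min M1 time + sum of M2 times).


LB1 = sum(M1 times) + min(M2 times) = 30 + 2 = 32
LB2 = min(M1 times) + sum(M2 times) = 5 + 20 = 25
Lower bound = max(LB1, LB2) = max(32, 25) = 32

32


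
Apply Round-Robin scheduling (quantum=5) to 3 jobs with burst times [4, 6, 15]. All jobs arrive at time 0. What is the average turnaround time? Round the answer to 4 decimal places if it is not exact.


Time quantum = 5
Execution trace:
  J1 runs 4 units, time = 4
  J2 runs 5 units, time = 9
  J3 runs 5 units, time = 14
  J2 runs 1 units, time = 15
  J3 runs 5 units, time = 20
  J3 runs 5 units, time = 25
Finish times: [4, 15, 25]
Average turnaround = 44/3 = 14.6667

14.6667


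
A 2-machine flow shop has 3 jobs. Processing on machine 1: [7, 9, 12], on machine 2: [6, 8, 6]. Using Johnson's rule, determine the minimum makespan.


Apply Johnson's rule:
  Group 1 (a <= b): []
  Group 2 (a > b): [(2, 9, 8), (1, 7, 6), (3, 12, 6)]
Optimal job order: [2, 1, 3]
Schedule:
  Job 2: M1 done at 9, M2 done at 17
  Job 1: M1 done at 16, M2 done at 23
  Job 3: M1 done at 28, M2 done at 34
Makespan = 34

34


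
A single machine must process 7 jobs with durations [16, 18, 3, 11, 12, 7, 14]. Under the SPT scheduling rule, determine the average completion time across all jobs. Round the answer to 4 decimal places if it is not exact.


Sort jobs by processing time (SPT order): [3, 7, 11, 12, 14, 16, 18]
Compute completion times sequentially:
  Job 1: processing = 3, completes at 3
  Job 2: processing = 7, completes at 10
  Job 3: processing = 11, completes at 21
  Job 4: processing = 12, completes at 33
  Job 5: processing = 14, completes at 47
  Job 6: processing = 16, completes at 63
  Job 7: processing = 18, completes at 81
Sum of completion times = 258
Average completion time = 258/7 = 36.8571

36.8571


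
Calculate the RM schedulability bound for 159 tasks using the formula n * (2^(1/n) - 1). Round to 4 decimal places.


Compute 2^(1/159) = 1.0043689323
Subtract 1: 1.0043689323 - 1 = 0.0043689323
Multiply by n: 159 * 0.0043689323 = 0.6946602357
Round to 4 dp: 0.6947

0.6947


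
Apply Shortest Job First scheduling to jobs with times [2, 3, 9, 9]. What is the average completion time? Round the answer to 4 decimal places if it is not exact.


SJF order (ascending): [2, 3, 9, 9]
Completion times:
  Job 1: burst=2, C=2
  Job 2: burst=3, C=5
  Job 3: burst=9, C=14
  Job 4: burst=9, C=23
Average completion = 44/4 = 11.0

11.0


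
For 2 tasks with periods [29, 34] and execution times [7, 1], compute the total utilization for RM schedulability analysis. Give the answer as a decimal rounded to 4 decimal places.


Compute individual utilizations (exact fractions):
  Task 1: C/T = 7/29 (approx. 0.2414)
  Task 2: C/T = 1/34 (approx. 0.0294)
Total utilization U = 7/29 + 1/34 = 267/986
Rounded to 4 decimal places: U = 0.2708
RM (Liu & Layland) bound for 2 tasks = 0.828427; compare with U = 267/986 (approx. 0.270791)
U <= bound, so schedulable by RM sufficient condition.

0.2708


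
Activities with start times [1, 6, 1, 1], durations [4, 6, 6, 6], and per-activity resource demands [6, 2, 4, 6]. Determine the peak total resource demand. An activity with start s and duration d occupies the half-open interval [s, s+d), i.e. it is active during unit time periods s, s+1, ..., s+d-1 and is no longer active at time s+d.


Each activity i is active on [start_i, start_i + duration_i).
Compute total resource usage per time slot:
  t=0: active resources = [], total = 0
  t=1: active resources = [6, 4, 6], total = 16
  t=2: active resources = [6, 4, 6], total = 16
  t=3: active resources = [6, 4, 6], total = 16
  t=4: active resources = [6, 4, 6], total = 16
  t=5: active resources = [4, 6], total = 10
  t=6: active resources = [2, 4, 6], total = 12
  t=7: active resources = [2], total = 2
  t=8: active resources = [2], total = 2
  t=9: active resources = [2], total = 2
  t=10: active resources = [2], total = 2
  t=11: active resources = [2], total = 2
Peak resource demand = 16

16


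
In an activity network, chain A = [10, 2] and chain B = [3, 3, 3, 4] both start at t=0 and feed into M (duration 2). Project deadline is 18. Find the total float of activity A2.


Forward pass: ES(A2) = sum of predecessors on chain A = 10
EF = ES + duration = 10 + 2 = 12
Backward pass: LF(M) = deadline = 18; LS(M) = 18 - 2 = 16
LF(A2) = LS(M) - sum(successors on chain A) = 16 - 0 = 16
LS = LF - duration = 16 - 2 = 14
Total float = LS - ES = 14 - 10 = 4

4


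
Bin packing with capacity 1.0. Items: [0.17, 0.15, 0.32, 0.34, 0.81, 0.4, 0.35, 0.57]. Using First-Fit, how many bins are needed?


Place items sequentially using First-Fit:
  Item 0.17 -> new Bin 1
  Item 0.15 -> Bin 1 (now 0.32)
  Item 0.32 -> Bin 1 (now 0.64)
  Item 0.34 -> Bin 1 (now 0.98)
  Item 0.81 -> new Bin 2
  Item 0.4 -> new Bin 3
  Item 0.35 -> Bin 3 (now 0.75)
  Item 0.57 -> new Bin 4
Total bins used = 4

4


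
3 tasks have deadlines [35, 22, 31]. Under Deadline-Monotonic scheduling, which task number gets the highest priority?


Sort tasks by relative deadline (ascending):
  Task 2: deadline = 22
  Task 3: deadline = 31
  Task 1: deadline = 35
Priority order (highest first): [2, 3, 1]
Highest priority task = 2

2


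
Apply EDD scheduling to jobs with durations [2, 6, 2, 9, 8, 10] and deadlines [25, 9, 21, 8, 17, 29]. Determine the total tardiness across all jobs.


Sort by due date (EDD order): [(9, 8), (6, 9), (8, 17), (2, 21), (2, 25), (10, 29)]
Compute completion times and tardiness:
  Job 1: p=9, d=8, C=9, tardiness=max(0,9-8)=1
  Job 2: p=6, d=9, C=15, tardiness=max(0,15-9)=6
  Job 3: p=8, d=17, C=23, tardiness=max(0,23-17)=6
  Job 4: p=2, d=21, C=25, tardiness=max(0,25-21)=4
  Job 5: p=2, d=25, C=27, tardiness=max(0,27-25)=2
  Job 6: p=10, d=29, C=37, tardiness=max(0,37-29)=8
Total tardiness = 27

27


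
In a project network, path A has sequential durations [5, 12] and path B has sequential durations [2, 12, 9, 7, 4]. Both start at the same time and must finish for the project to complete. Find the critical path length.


Path A total = 5 + 12 = 17
Path B total = 2 + 12 + 9 + 7 + 4 = 34
Critical path = longest path = max(17, 34) = 34

34


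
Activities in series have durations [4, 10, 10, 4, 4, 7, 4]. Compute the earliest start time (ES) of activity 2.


Activity 2 starts after activities 1 through 1 complete.
Predecessor durations: [4]
ES = 4 = 4

4


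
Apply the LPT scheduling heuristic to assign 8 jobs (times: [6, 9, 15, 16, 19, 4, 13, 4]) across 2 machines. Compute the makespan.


Sort jobs in decreasing order (LPT): [19, 16, 15, 13, 9, 6, 4, 4]
Assign each job to the least loaded machine:
  Machine 1: jobs [19, 13, 6, 4], load = 42
  Machine 2: jobs [16, 15, 9, 4], load = 44
Makespan = max load = 44

44


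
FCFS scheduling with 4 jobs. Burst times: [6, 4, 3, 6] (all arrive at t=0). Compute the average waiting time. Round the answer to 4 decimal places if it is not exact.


FCFS order (as given): [6, 4, 3, 6]
Waiting times:
  Job 1: wait = 0
  Job 2: wait = 6
  Job 3: wait = 10
  Job 4: wait = 13
Sum of waiting times = 29
Average waiting time = 29/4 = 7.25

7.25


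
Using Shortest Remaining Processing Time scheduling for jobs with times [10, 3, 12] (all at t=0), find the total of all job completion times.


Since all jobs arrive at t=0, SRPT equals SPT ordering.
SPT order: [3, 10, 12]
Completion times:
  Job 1: p=3, C=3
  Job 2: p=10, C=13
  Job 3: p=12, C=25
Total completion time = 3 + 13 + 25 = 41

41


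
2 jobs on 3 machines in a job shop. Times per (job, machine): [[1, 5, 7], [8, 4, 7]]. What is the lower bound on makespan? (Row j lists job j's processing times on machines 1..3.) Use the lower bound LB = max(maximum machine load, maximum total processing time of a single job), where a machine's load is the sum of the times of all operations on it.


Machine loads:
  Machine 1: 1 + 8 = 9
  Machine 2: 5 + 4 = 9
  Machine 3: 7 + 7 = 14
Max machine load = 14
Job totals:
  Job 1: 13
  Job 2: 19
Max job total = 19
Lower bound = max(14, 19) = 19

19


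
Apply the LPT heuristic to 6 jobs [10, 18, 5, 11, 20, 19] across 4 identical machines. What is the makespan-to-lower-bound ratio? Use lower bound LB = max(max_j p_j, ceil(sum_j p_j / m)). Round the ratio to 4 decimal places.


LPT order: [20, 19, 18, 11, 10, 5]
Machine loads after assignment: [20, 19, 23, 21]
LPT makespan = 23
Lower bound = max(max_job, ceil(total/4)) = max(20, 21) = 21
Ratio = 23 / 21 = 1.0952

1.0952


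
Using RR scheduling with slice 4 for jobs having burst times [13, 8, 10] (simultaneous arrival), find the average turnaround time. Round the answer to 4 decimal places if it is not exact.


Time quantum = 4
Execution trace:
  J1 runs 4 units, time = 4
  J2 runs 4 units, time = 8
  J3 runs 4 units, time = 12
  J1 runs 4 units, time = 16
  J2 runs 4 units, time = 20
  J3 runs 4 units, time = 24
  J1 runs 4 units, time = 28
  J3 runs 2 units, time = 30
  J1 runs 1 units, time = 31
Finish times: [31, 20, 30]
Average turnaround = 81/3 = 27.0

27.0


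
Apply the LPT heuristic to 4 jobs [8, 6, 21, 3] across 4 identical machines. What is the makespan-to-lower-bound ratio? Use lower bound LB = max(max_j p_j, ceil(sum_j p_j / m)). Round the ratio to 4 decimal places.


LPT order: [21, 8, 6, 3]
Machine loads after assignment: [21, 8, 6, 3]
LPT makespan = 21
Lower bound = max(max_job, ceil(total/4)) = max(21, 10) = 21
Ratio = 21 / 21 = 1.0

1.0


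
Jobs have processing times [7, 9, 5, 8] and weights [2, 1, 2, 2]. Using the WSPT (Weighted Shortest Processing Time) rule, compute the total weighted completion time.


Compute p/w ratios and sort ascending (WSPT): [(5, 2), (7, 2), (8, 2), (9, 1)]
Compute weighted completion times:
  Job (p=5,w=2): C=5, w*C=2*5=10
  Job (p=7,w=2): C=12, w*C=2*12=24
  Job (p=8,w=2): C=20, w*C=2*20=40
  Job (p=9,w=1): C=29, w*C=1*29=29
Total weighted completion time = 103

103


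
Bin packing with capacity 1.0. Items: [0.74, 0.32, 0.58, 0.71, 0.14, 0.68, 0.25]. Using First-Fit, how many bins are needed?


Place items sequentially using First-Fit:
  Item 0.74 -> new Bin 1
  Item 0.32 -> new Bin 2
  Item 0.58 -> Bin 2 (now 0.9)
  Item 0.71 -> new Bin 3
  Item 0.14 -> Bin 1 (now 0.88)
  Item 0.68 -> new Bin 4
  Item 0.25 -> Bin 3 (now 0.96)
Total bins used = 4

4


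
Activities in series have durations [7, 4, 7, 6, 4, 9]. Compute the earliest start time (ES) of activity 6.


Activity 6 starts after activities 1 through 5 complete.
Predecessor durations: [7, 4, 7, 6, 4]
ES = 7 + 4 + 7 + 6 + 4 = 28

28


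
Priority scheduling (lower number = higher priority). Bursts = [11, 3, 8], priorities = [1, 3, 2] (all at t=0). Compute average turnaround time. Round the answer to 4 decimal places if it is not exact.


Sort by priority (ascending = highest first):
Order: [(1, 11), (2, 8), (3, 3)]
Completion times:
  Priority 1, burst=11, C=11
  Priority 2, burst=8, C=19
  Priority 3, burst=3, C=22
Average turnaround = 52/3 = 17.3333

17.3333


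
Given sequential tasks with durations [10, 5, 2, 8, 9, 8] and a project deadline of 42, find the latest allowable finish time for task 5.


LF(activity 5) = deadline - sum of successor durations
Successors: activities 6 through 6 with durations [8]
Sum of successor durations = 8
LF = 42 - 8 = 34

34


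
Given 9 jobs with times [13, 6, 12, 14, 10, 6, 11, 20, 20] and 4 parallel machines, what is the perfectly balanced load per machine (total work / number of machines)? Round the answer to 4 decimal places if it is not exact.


Total processing time = 13 + 6 + 12 + 14 + 10 + 6 + 11 + 20 + 20 = 112
Number of machines = 4
Ideal balanced load = 112 / 4 = 28.0

28.0


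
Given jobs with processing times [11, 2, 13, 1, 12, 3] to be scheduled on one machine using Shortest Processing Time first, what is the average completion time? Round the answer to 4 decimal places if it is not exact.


Sort jobs by processing time (SPT order): [1, 2, 3, 11, 12, 13]
Compute completion times sequentially:
  Job 1: processing = 1, completes at 1
  Job 2: processing = 2, completes at 3
  Job 3: processing = 3, completes at 6
  Job 4: processing = 11, completes at 17
  Job 5: processing = 12, completes at 29
  Job 6: processing = 13, completes at 42
Sum of completion times = 98
Average completion time = 98/6 = 16.3333

16.3333


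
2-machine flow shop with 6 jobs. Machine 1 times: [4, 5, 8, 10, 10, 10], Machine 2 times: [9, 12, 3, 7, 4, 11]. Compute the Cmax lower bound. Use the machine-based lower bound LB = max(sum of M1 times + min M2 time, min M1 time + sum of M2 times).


LB1 = sum(M1 times) + min(M2 times) = 47 + 3 = 50
LB2 = min(M1 times) + sum(M2 times) = 4 + 46 = 50
Lower bound = max(LB1, LB2) = max(50, 50) = 50

50


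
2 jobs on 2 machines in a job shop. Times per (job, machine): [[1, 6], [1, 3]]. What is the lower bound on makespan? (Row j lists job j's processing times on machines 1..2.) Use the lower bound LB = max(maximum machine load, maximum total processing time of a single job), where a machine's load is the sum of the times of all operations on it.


Machine loads:
  Machine 1: 1 + 1 = 2
  Machine 2: 6 + 3 = 9
Max machine load = 9
Job totals:
  Job 1: 7
  Job 2: 4
Max job total = 7
Lower bound = max(9, 7) = 9

9


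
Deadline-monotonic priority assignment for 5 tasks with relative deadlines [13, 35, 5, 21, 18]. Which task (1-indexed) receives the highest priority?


Sort tasks by relative deadline (ascending):
  Task 3: deadline = 5
  Task 1: deadline = 13
  Task 5: deadline = 18
  Task 4: deadline = 21
  Task 2: deadline = 35
Priority order (highest first): [3, 1, 5, 4, 2]
Highest priority task = 3

3


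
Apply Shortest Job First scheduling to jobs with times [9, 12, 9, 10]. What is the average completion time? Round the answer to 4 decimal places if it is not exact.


SJF order (ascending): [9, 9, 10, 12]
Completion times:
  Job 1: burst=9, C=9
  Job 2: burst=9, C=18
  Job 3: burst=10, C=28
  Job 4: burst=12, C=40
Average completion = 95/4 = 23.75

23.75


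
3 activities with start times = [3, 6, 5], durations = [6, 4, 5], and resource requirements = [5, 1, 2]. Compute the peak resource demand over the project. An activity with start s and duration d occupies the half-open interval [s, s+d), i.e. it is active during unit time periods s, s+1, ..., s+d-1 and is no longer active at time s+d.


Each activity i is active on [start_i, start_i + duration_i).
Compute total resource usage per time slot:
  t=0: active resources = [], total = 0
  t=1: active resources = [], total = 0
  t=2: active resources = [], total = 0
  t=3: active resources = [5], total = 5
  t=4: active resources = [5], total = 5
  t=5: active resources = [5, 2], total = 7
  t=6: active resources = [5, 1, 2], total = 8
  t=7: active resources = [5, 1, 2], total = 8
  t=8: active resources = [5, 1, 2], total = 8
  t=9: active resources = [1, 2], total = 3
Peak resource demand = 8

8


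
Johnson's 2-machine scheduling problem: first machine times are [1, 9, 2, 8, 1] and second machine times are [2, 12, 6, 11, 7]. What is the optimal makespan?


Apply Johnson's rule:
  Group 1 (a <= b): [(1, 1, 2), (5, 1, 7), (3, 2, 6), (4, 8, 11), (2, 9, 12)]
  Group 2 (a > b): []
Optimal job order: [1, 5, 3, 4, 2]
Schedule:
  Job 1: M1 done at 1, M2 done at 3
  Job 5: M1 done at 2, M2 done at 10
  Job 3: M1 done at 4, M2 done at 16
  Job 4: M1 done at 12, M2 done at 27
  Job 2: M1 done at 21, M2 done at 39
Makespan = 39

39


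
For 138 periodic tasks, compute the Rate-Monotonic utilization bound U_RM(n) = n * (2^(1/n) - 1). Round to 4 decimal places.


Compute 2^(1/138) = 1.0050354411
Subtract 1: 1.0050354411 - 1 = 0.0050354411
Multiply by n: 138 * 0.0050354411 = 0.6948908718
Round to 4 dp: 0.6949

0.6949


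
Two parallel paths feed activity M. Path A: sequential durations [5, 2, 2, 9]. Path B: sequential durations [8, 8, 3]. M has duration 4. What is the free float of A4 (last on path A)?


ES(A4) = sum of predecessors on chain A = 9
EF(A4) = ES + duration = 9 + 9 = 18
Successor of A4 is M. ES(M) = max(sum(A), sum(B)) = max(18, 19) = 19
Free float = ES(successor) - EF(current) = 19 - 18 = 1

1


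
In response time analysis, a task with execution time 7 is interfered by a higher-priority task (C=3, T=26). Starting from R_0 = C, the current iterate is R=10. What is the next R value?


R_next = C + ceil(R_prev / T_hp) * C_hp
ceil(10 / 26) = ceil(0.3846) = 1
Interference = 1 * 3 = 3
R_next = 7 + 3 = 10
R_next = R_prev, so the iteration has converged (response time = 10).

10


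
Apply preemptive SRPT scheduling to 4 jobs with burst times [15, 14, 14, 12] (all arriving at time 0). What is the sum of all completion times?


Since all jobs arrive at t=0, SRPT equals SPT ordering.
SPT order: [12, 14, 14, 15]
Completion times:
  Job 1: p=12, C=12
  Job 2: p=14, C=26
  Job 3: p=14, C=40
  Job 4: p=15, C=55
Total completion time = 12 + 26 + 40 + 55 = 133

133


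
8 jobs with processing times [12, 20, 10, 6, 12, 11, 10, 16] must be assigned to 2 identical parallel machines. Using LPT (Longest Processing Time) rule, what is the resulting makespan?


Sort jobs in decreasing order (LPT): [20, 16, 12, 12, 11, 10, 10, 6]
Assign each job to the least loaded machine:
  Machine 1: jobs [20, 12, 10, 6], load = 48
  Machine 2: jobs [16, 12, 11, 10], load = 49
Makespan = max load = 49

49


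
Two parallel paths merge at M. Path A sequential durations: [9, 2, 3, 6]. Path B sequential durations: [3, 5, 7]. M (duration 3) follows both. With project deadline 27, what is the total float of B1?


Forward pass: ES(B1) = sum of predecessors on chain B = 0
EF = ES + duration = 0 + 3 = 3
Backward pass: LF(M) = deadline = 27; LS(M) = 27 - 3 = 24
LF(B1) = LS(M) - sum(successors on chain B) = 24 - 12 = 12
LS = LF - duration = 12 - 3 = 9
Total float = LS - ES = 9 - 0 = 9

9


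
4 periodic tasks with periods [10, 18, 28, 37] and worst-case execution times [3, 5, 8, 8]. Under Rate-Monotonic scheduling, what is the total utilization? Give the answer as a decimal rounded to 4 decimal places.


Compute individual utilizations (exact fractions):
  Task 1: C/T = 3/10 (approx. 0.3)
  Task 2: C/T = 5/18 (approx. 0.2778)
  Task 3: C/T = 8/28 = 2/7 (approx. 0.2857)
  Task 4: C/T = 8/37 (approx. 0.2162)
Total utilization U = 3/10 + 5/18 + 2/7 + 8/37 = 12584/11655
Rounded to 4 decimal places: U = 1.0797
RM (Liu & Layland) bound for 4 tasks = 0.756828; compare with U = 12584/11655 (approx. 1.079708)
U > 1, so the task set is not schedulable (processor overloaded).

1.0797


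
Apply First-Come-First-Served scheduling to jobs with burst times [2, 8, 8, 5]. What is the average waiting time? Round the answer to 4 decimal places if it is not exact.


FCFS order (as given): [2, 8, 8, 5]
Waiting times:
  Job 1: wait = 0
  Job 2: wait = 2
  Job 3: wait = 10
  Job 4: wait = 18
Sum of waiting times = 30
Average waiting time = 30/4 = 7.5

7.5


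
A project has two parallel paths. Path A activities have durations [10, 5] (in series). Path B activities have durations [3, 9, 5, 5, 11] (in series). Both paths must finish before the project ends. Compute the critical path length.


Path A total = 10 + 5 = 15
Path B total = 3 + 9 + 5 + 5 + 11 = 33
Critical path = longest path = max(15, 33) = 33

33


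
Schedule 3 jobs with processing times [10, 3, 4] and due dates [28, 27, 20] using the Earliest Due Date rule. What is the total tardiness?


Sort by due date (EDD order): [(4, 20), (3, 27), (10, 28)]
Compute completion times and tardiness:
  Job 1: p=4, d=20, C=4, tardiness=max(0,4-20)=0
  Job 2: p=3, d=27, C=7, tardiness=max(0,7-27)=0
  Job 3: p=10, d=28, C=17, tardiness=max(0,17-28)=0
Total tardiness = 0

0


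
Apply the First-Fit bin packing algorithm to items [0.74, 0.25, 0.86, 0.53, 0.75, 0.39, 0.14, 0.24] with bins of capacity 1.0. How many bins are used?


Place items sequentially using First-Fit:
  Item 0.74 -> new Bin 1
  Item 0.25 -> Bin 1 (now 0.99)
  Item 0.86 -> new Bin 2
  Item 0.53 -> new Bin 3
  Item 0.75 -> new Bin 4
  Item 0.39 -> Bin 3 (now 0.92)
  Item 0.14 -> Bin 2 (now 1.0)
  Item 0.24 -> Bin 4 (now 0.99)
Total bins used = 4

4


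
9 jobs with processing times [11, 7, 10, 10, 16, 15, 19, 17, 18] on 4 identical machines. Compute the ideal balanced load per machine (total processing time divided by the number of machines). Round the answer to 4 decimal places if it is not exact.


Total processing time = 11 + 7 + 10 + 10 + 16 + 15 + 19 + 17 + 18 = 123
Number of machines = 4
Ideal balanced load = 123 / 4 = 30.75

30.75


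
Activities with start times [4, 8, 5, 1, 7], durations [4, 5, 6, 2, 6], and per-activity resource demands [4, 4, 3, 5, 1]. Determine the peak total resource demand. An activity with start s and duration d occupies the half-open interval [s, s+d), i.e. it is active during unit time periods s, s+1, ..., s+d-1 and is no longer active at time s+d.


Each activity i is active on [start_i, start_i + duration_i).
Compute total resource usage per time slot:
  t=0: active resources = [], total = 0
  t=1: active resources = [5], total = 5
  t=2: active resources = [5], total = 5
  t=3: active resources = [], total = 0
  t=4: active resources = [4], total = 4
  t=5: active resources = [4, 3], total = 7
  t=6: active resources = [4, 3], total = 7
  t=7: active resources = [4, 3, 1], total = 8
  t=8: active resources = [4, 3, 1], total = 8
  t=9: active resources = [4, 3, 1], total = 8
  t=10: active resources = [4, 3, 1], total = 8
  t=11: active resources = [4, 1], total = 5
  t=12: active resources = [4, 1], total = 5
Peak resource demand = 8

8


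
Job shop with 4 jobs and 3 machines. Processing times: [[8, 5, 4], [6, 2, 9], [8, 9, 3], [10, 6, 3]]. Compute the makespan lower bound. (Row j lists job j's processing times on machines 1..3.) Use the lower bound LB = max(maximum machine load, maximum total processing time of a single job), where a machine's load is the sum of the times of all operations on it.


Machine loads:
  Machine 1: 8 + 6 + 8 + 10 = 32
  Machine 2: 5 + 2 + 9 + 6 = 22
  Machine 3: 4 + 9 + 3 + 3 = 19
Max machine load = 32
Job totals:
  Job 1: 17
  Job 2: 17
  Job 3: 20
  Job 4: 19
Max job total = 20
Lower bound = max(32, 20) = 32

32


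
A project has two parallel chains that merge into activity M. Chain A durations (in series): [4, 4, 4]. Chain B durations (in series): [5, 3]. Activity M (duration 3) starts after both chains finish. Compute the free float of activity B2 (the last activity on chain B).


ES(B2) = sum of predecessors on chain B = 5
EF(B2) = ES + duration = 5 + 3 = 8
Successor of B2 is M. ES(M) = max(sum(A), sum(B)) = max(12, 8) = 12
Free float = ES(successor) - EF(current) = 12 - 8 = 4

4
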